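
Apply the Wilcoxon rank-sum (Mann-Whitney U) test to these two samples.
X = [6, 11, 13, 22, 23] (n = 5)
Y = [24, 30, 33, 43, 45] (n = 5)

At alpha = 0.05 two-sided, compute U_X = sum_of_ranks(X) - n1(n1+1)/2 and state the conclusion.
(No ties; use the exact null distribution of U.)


Step 1: Combine and sort all 10 observations; assign midranks.
sorted (value, group): (6,X), (11,X), (13,X), (22,X), (23,X), (24,Y), (30,Y), (33,Y), (43,Y), (45,Y)
ranks: 6->1, 11->2, 13->3, 22->4, 23->5, 24->6, 30->7, 33->8, 43->9, 45->10
Step 2: Rank sum for X: R1 = 1 + 2 + 3 + 4 + 5 = 15.
Step 3: U_X = R1 - n1(n1+1)/2 = 15 - 5*6/2 = 15 - 15 = 0.
       U_Y = n1*n2 - U_X = 25 - 0 = 25.
Step 4: No ties, so the exact null distribution of U (based on enumerating the C(10,5) = 252 equally likely rank assignments) gives the two-sided p-value.
Step 5: p-value = 0.007937; compare to alpha = 0.05. reject H0.

U_X = 0, p = 0.007937, reject H0 at alpha = 0.05.


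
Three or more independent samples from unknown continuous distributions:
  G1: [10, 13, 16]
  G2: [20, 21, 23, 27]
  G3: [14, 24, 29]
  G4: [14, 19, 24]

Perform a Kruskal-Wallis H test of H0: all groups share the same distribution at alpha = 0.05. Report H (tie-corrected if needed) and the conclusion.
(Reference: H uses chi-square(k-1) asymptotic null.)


Step 1: Combine all N = 13 observations and assign midranks.
sorted (value, group, rank): (10,G1,1), (13,G1,2), (14,G3,3.5), (14,G4,3.5), (16,G1,5), (19,G4,6), (20,G2,7), (21,G2,8), (23,G2,9), (24,G3,10.5), (24,G4,10.5), (27,G2,12), (29,G3,13)
Step 2: Sum ranks within each group.
R_1 = 8 (n_1 = 3)
R_2 = 36 (n_2 = 4)
R_3 = 27 (n_3 = 3)
R_4 = 20 (n_4 = 3)
Step 3: H = 12/(N(N+1)) * sum(R_i^2/n_i) - 3(N+1)
     = 12/(13*14) * (8^2/3 + 36^2/4 + 27^2/3 + 20^2/3) - 3*14
     = 0.065934 * 721.667 - 42
     = 5.582418.
Step 4: Ties present; correction factor C = 1 - 12/(13^3 - 13) = 0.994505. Corrected H = 5.582418 / 0.994505 = 5.613260.
Step 5: Under H0, H ~ chi^2(3); p-value = 0.132019.
Step 6: alpha = 0.05. fail to reject H0.

H = 5.6133, df = 3, p = 0.132019, fail to reject H0.


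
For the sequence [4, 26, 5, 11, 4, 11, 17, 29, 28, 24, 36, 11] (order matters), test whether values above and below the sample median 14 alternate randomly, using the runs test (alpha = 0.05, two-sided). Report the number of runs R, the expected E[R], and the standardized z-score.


Step 1: Compute median = 14; label A = above, B = below.
Labels in order: BABBBBAAAAAB  (n_A = 6, n_B = 6)
Step 2: Count runs R = 5.
Step 3: Under H0 (random ordering), E[R] = 2*n_A*n_B/(n_A+n_B) + 1 = 2*6*6/12 + 1 = 7.0000.
        Var[R] = 2*n_A*n_B*(2*n_A*n_B - n_A - n_B) / ((n_A+n_B)^2 * (n_A+n_B-1)) = 4320/1584 = 2.7273.
        SD[R] = 1.6514.
Step 4: Continuity-corrected z = (R + 0.5 - E[R]) / SD[R] = (5 + 0.5 - 7.0000) / 1.6514 = -0.9083.
Step 5: Two-sided p-value via normal approximation = 2*(1 - Phi(|z|)) = 0.363722.
Step 6: alpha = 0.05. fail to reject H0.

R = 5, z = -0.9083, p = 0.363722, fail to reject H0.


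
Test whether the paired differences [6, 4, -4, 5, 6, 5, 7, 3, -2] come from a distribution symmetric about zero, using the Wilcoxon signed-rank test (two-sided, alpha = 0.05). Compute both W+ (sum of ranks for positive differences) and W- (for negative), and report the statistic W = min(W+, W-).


Step 1: Drop any zero differences (none here) and take |d_i|.
|d| = [6, 4, 4, 5, 6, 5, 7, 3, 2]
Step 2: Midrank |d_i| (ties get averaged ranks).
ranks: |6|->7.5, |4|->3.5, |4|->3.5, |5|->5.5, |6|->7.5, |5|->5.5, |7|->9, |3|->2, |2|->1
Step 3: Attach original signs; sum ranks with positive sign and with negative sign.
W+ = 7.5 + 3.5 + 5.5 + 7.5 + 5.5 + 9 + 2 = 40.5
W- = 3.5 + 1 = 4.5
(Check: W+ + W- = 45 should equal n(n+1)/2 = 45.)
Step 4: Test statistic W = min(W+, W-) = 4.5.
Step 5: Ties in |d|, so use the tie-corrected normal approximation.
        E[W] = n(n+1)/4 = 9*10/4 = 22.5.
        Tie groups: |d|=4 (t=2), |d|=5 (t=2), |d|=6 (t=2); sum(t^3 - t) = 18.
        Var[W] = n(n+1)(2n+1)/24 - sum(t^3-t)/48 = 1710/24 - 18/48 = 70.875.
        z = (W - E[W]) / sqrt(Var[W]) = (4.5 - 22.5) / 8.4187 = -2.1381.
        Two-sided p = 2*Phi(z) = 0.032509.
Step 6: alpha = 0.05. reject H0.

W+ = 40.5, W- = 4.5, W = min = 4.5, p = 0.032509, reject H0.


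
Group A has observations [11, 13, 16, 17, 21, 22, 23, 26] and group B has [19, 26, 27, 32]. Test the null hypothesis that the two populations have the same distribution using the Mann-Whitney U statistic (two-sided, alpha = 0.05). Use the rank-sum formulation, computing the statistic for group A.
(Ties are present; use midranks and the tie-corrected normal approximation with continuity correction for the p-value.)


Step 1: Combine and sort all 12 observations; assign midranks.
sorted (value, group): (11,X), (13,X), (16,X), (17,X), (19,Y), (21,X), (22,X), (23,X), (26,X), (26,Y), (27,Y), (32,Y)
ranks: 11->1, 13->2, 16->3, 17->4, 19->5, 21->6, 22->7, 23->8, 26->9.5, 26->9.5, 27->11, 32->12
Step 2: Rank sum for X: R1 = 1 + 2 + 3 + 4 + 6 + 7 + 8 + 9.5 = 40.5.
Step 3: U_X = R1 - n1(n1+1)/2 = 40.5 - 8*9/2 = 40.5 - 36 = 4.5.
       U_Y = n1*n2 - U_X = 32 - 4.5 = 27.5.
Step 4: Ties are present, so use the tie-corrected normal approximation (with continuity correction) for the p-value.
Step 5: p-value = 0.061271; compare to alpha = 0.05. fail to reject H0.

U_X = 4.5, p = 0.061271, fail to reject H0 at alpha = 0.05.


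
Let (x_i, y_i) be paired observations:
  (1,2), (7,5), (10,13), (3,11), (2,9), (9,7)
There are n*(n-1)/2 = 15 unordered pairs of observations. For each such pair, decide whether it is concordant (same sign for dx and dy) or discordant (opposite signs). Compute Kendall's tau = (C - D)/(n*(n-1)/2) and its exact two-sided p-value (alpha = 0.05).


Step 1: Enumerate the 15 unordered pairs (i,j) with i<j and classify each by sign(x_j-x_i) * sign(y_j-y_i).
  (1,2):dx=+6,dy=+3->C; (1,3):dx=+9,dy=+11->C; (1,4):dx=+2,dy=+9->C; (1,5):dx=+1,dy=+7->C
  (1,6):dx=+8,dy=+5->C; (2,3):dx=+3,dy=+8->C; (2,4):dx=-4,dy=+6->D; (2,5):dx=-5,dy=+4->D
  (2,6):dx=+2,dy=+2->C; (3,4):dx=-7,dy=-2->C; (3,5):dx=-8,dy=-4->C; (3,6):dx=-1,dy=-6->C
  (4,5):dx=-1,dy=-2->C; (4,6):dx=+6,dy=-4->D; (5,6):dx=+7,dy=-2->D
Step 2: C = 11, D = 4, total pairs = 15.
Step 3: tau = (C - D)/(n(n-1)/2) = (11 - 4)/15 = 0.466667.
Step 4: Exact two-sided p-value (enumerate n! = 720 permutations of y under H0): p = 0.272222.
Step 5: alpha = 0.05. fail to reject H0.

tau_b = 0.4667 (C=11, D=4), p = 0.272222, fail to reject H0.


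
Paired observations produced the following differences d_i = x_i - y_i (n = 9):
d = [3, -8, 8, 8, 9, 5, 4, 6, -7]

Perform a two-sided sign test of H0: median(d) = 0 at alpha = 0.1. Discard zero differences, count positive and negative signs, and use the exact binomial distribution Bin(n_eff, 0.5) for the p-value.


Step 1: Discard zero differences. Original n = 9; n_eff = number of nonzero differences = 9.
Nonzero differences (with sign): +3, -8, +8, +8, +9, +5, +4, +6, -7
Step 2: Count signs: positive = 7, negative = 2.
Step 3: Under H0: P(positive) = 0.5, so the number of positives S ~ Bin(9, 0.5).
Step 4: Two-sided exact p-value = sum of Bin(9,0.5) probabilities at or below the observed probability = 0.179688.
Step 5: alpha = 0.1. fail to reject H0.

n_eff = 9, pos = 7, neg = 2, p = 0.179688, fail to reject H0.


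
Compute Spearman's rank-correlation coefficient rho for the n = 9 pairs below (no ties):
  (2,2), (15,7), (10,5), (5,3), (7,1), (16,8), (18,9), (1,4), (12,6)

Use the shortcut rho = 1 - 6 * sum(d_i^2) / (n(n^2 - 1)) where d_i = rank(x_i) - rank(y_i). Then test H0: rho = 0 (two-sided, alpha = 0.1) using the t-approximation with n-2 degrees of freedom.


Step 1: Rank x and y separately (midranks; no ties here).
rank(x): 2->2, 15->7, 10->5, 5->3, 7->4, 16->8, 18->9, 1->1, 12->6
rank(y): 2->2, 7->7, 5->5, 3->3, 1->1, 8->8, 9->9, 4->4, 6->6
Step 2: d_i = R_x(i) - R_y(i); compute d_i^2.
  (2-2)^2=0, (7-7)^2=0, (5-5)^2=0, (3-3)^2=0, (4-1)^2=9, (8-8)^2=0, (9-9)^2=0, (1-4)^2=9, (6-6)^2=0
sum(d^2) = 18.
Step 3: rho = 1 - 6*18 / (9*(9^2 - 1)) = 1 - 108/720 = 0.850000.
Step 4: Under H0, t = rho * sqrt((n-2)/(1-rho^2)) = 4.2691 ~ t(7).
Step 5: Two-sided p-value from the t-distribution with 7 df = 0.003705.
Step 6: alpha = 0.1. reject H0.

rho = 0.8500, p = 0.003705, reject H0 at alpha = 0.1.


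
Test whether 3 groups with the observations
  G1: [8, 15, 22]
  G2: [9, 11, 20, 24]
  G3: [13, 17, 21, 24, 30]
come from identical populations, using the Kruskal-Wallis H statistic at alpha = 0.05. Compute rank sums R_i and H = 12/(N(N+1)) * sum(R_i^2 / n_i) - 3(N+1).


Step 1: Combine all N = 12 observations and assign midranks.
sorted (value, group, rank): (8,G1,1), (9,G2,2), (11,G2,3), (13,G3,4), (15,G1,5), (17,G3,6), (20,G2,7), (21,G3,8), (22,G1,9), (24,G2,10.5), (24,G3,10.5), (30,G3,12)
Step 2: Sum ranks within each group.
R_1 = 15 (n_1 = 3)
R_2 = 22.5 (n_2 = 4)
R_3 = 40.5 (n_3 = 5)
Step 3: H = 12/(N(N+1)) * sum(R_i^2/n_i) - 3(N+1)
     = 12/(12*13) * (15^2/3 + 22.5^2/4 + 40.5^2/5) - 3*13
     = 0.076923 * 529.612 - 39
     = 1.739423.
Step 4: Ties present; correction factor C = 1 - 6/(12^3 - 12) = 0.996503. Corrected H = 1.739423 / 0.996503 = 1.745526.
Step 5: Under H0, H ~ chi^2(2); p-value = 0.417796.
Step 6: alpha = 0.05. fail to reject H0.

H = 1.7455, df = 2, p = 0.417796, fail to reject H0.


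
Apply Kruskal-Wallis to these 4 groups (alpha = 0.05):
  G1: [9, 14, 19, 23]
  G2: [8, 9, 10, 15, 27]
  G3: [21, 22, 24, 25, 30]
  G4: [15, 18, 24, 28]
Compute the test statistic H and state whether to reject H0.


Step 1: Combine all N = 18 observations and assign midranks.
sorted (value, group, rank): (8,G2,1), (9,G1,2.5), (9,G2,2.5), (10,G2,4), (14,G1,5), (15,G2,6.5), (15,G4,6.5), (18,G4,8), (19,G1,9), (21,G3,10), (22,G3,11), (23,G1,12), (24,G3,13.5), (24,G4,13.5), (25,G3,15), (27,G2,16), (28,G4,17), (30,G3,18)
Step 2: Sum ranks within each group.
R_1 = 28.5 (n_1 = 4)
R_2 = 30 (n_2 = 5)
R_3 = 67.5 (n_3 = 5)
R_4 = 45 (n_4 = 4)
Step 3: H = 12/(N(N+1)) * sum(R_i^2/n_i) - 3(N+1)
     = 12/(18*19) * (28.5^2/4 + 30^2/5 + 67.5^2/5 + 45^2/4) - 3*19
     = 0.035088 * 1800.56 - 57
     = 6.177632.
Step 4: Ties present; correction factor C = 1 - 18/(18^3 - 18) = 0.996904. Corrected H = 6.177632 / 0.996904 = 6.196817.
Step 5: Under H0, H ~ chi^2(3); p-value = 0.102418.
Step 6: alpha = 0.05. fail to reject H0.

H = 6.1968, df = 3, p = 0.102418, fail to reject H0.


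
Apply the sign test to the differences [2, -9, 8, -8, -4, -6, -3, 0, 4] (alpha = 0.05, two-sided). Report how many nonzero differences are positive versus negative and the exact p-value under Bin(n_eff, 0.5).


Step 1: Discard zero differences. Original n = 9; n_eff = number of nonzero differences = 8.
Nonzero differences (with sign): +2, -9, +8, -8, -4, -6, -3, +4
Step 2: Count signs: positive = 3, negative = 5.
Step 3: Under H0: P(positive) = 0.5, so the number of positives S ~ Bin(8, 0.5).
Step 4: Two-sided exact p-value = sum of Bin(8,0.5) probabilities at or below the observed probability = 0.726562.
Step 5: alpha = 0.05. fail to reject H0.

n_eff = 8, pos = 3, neg = 5, p = 0.726562, fail to reject H0.


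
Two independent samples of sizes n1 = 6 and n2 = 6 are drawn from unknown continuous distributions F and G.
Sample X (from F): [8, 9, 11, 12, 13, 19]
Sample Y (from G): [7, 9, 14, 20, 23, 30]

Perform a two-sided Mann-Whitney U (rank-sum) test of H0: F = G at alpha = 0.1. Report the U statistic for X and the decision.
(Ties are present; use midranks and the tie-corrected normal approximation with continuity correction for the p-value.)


Step 1: Combine and sort all 12 observations; assign midranks.
sorted (value, group): (7,Y), (8,X), (9,X), (9,Y), (11,X), (12,X), (13,X), (14,Y), (19,X), (20,Y), (23,Y), (30,Y)
ranks: 7->1, 8->2, 9->3.5, 9->3.5, 11->5, 12->6, 13->7, 14->8, 19->9, 20->10, 23->11, 30->12
Step 2: Rank sum for X: R1 = 2 + 3.5 + 5 + 6 + 7 + 9 = 32.5.
Step 3: U_X = R1 - n1(n1+1)/2 = 32.5 - 6*7/2 = 32.5 - 21 = 11.5.
       U_Y = n1*n2 - U_X = 36 - 11.5 = 24.5.
Step 4: Ties are present, so use the tie-corrected normal approximation (with continuity correction) for the p-value.
Step 5: p-value = 0.335822; compare to alpha = 0.1. fail to reject H0.

U_X = 11.5, p = 0.335822, fail to reject H0 at alpha = 0.1.


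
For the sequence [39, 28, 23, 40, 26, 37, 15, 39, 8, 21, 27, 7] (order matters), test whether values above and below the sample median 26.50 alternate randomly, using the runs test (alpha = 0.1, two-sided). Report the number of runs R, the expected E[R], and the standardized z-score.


Step 1: Compute median = 26.50; label A = above, B = below.
Labels in order: AABABABABBAB  (n_A = 6, n_B = 6)
Step 2: Count runs R = 10.
Step 3: Under H0 (random ordering), E[R] = 2*n_A*n_B/(n_A+n_B) + 1 = 2*6*6/12 + 1 = 7.0000.
        Var[R] = 2*n_A*n_B*(2*n_A*n_B - n_A - n_B) / ((n_A+n_B)^2 * (n_A+n_B-1)) = 4320/1584 = 2.7273.
        SD[R] = 1.6514.
Step 4: Continuity-corrected z = (R - 0.5 - E[R]) / SD[R] = (10 - 0.5 - 7.0000) / 1.6514 = 1.5138.
Step 5: Two-sided p-value via normal approximation = 2*(1 - Phi(|z|)) = 0.130070.
Step 6: alpha = 0.1. fail to reject H0.

R = 10, z = 1.5138, p = 0.130070, fail to reject H0.


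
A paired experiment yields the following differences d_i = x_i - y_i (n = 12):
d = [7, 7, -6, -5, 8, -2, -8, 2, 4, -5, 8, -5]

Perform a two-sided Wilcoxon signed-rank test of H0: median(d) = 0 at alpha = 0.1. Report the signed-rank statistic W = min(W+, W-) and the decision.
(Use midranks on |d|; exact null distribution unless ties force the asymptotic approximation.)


Step 1: Drop any zero differences (none here) and take |d_i|.
|d| = [7, 7, 6, 5, 8, 2, 8, 2, 4, 5, 8, 5]
Step 2: Midrank |d_i| (ties get averaged ranks).
ranks: |7|->8.5, |7|->8.5, |6|->7, |5|->5, |8|->11, |2|->1.5, |8|->11, |2|->1.5, |4|->3, |5|->5, |8|->11, |5|->5
Step 3: Attach original signs; sum ranks with positive sign and with negative sign.
W+ = 8.5 + 8.5 + 11 + 1.5 + 3 + 11 = 43.5
W- = 7 + 5 + 1.5 + 11 + 5 + 5 = 34.5
(Check: W+ + W- = 78 should equal n(n+1)/2 = 78.)
Step 4: Test statistic W = min(W+, W-) = 34.5.
Step 5: Ties in |d|, so use the tie-corrected normal approximation.
        E[W] = n(n+1)/4 = 12*13/4 = 39.
        Tie groups: |d|=2 (t=2), |d|=5 (t=3), |d|=7 (t=2), |d|=8 (t=3); sum(t^3 - t) = 60.
        Var[W] = n(n+1)(2n+1)/24 - sum(t^3-t)/48 = 3900/24 - 60/48 = 161.25.
        z = (W - E[W]) / sqrt(Var[W]) = (34.5 - 39) / 12.6984 = -0.3544.
        Two-sided p = 2*Phi(z) = 0.723058.
Step 6: alpha = 0.1. fail to reject H0.

W+ = 43.5, W- = 34.5, W = min = 34.5, p = 0.723058, fail to reject H0.


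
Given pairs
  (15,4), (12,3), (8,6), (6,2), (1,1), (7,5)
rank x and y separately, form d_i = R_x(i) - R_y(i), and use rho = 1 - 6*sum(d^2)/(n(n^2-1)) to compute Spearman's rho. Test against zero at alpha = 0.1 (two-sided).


Step 1: Rank x and y separately (midranks; no ties here).
rank(x): 15->6, 12->5, 8->4, 6->2, 1->1, 7->3
rank(y): 4->4, 3->3, 6->6, 2->2, 1->1, 5->5
Step 2: d_i = R_x(i) - R_y(i); compute d_i^2.
  (6-4)^2=4, (5-3)^2=4, (4-6)^2=4, (2-2)^2=0, (1-1)^2=0, (3-5)^2=4
sum(d^2) = 16.
Step 3: rho = 1 - 6*16 / (6*(6^2 - 1)) = 1 - 96/210 = 0.542857.
Step 4: Under H0, t = rho * sqrt((n-2)/(1-rho^2)) = 1.2928 ~ t(4).
Step 5: Two-sided p-value from the t-distribution with 4 df = 0.265703.
Step 6: alpha = 0.1. fail to reject H0.

rho = 0.5429, p = 0.265703, fail to reject H0 at alpha = 0.1.


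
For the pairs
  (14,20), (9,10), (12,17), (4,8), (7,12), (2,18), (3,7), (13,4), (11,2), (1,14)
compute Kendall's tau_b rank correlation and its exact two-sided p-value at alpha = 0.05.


Step 1: Enumerate the 45 unordered pairs (i,j) with i<j and classify each by sign(x_j-x_i) * sign(y_j-y_i).
  (1,2):dx=-5,dy=-10->C; (1,3):dx=-2,dy=-3->C; (1,4):dx=-10,dy=-12->C; (1,5):dx=-7,dy=-8->C
  (1,6):dx=-12,dy=-2->C; (1,7):dx=-11,dy=-13->C; (1,8):dx=-1,dy=-16->C; (1,9):dx=-3,dy=-18->C
  (1,10):dx=-13,dy=-6->C; (2,3):dx=+3,dy=+7->C; (2,4):dx=-5,dy=-2->C; (2,5):dx=-2,dy=+2->D
  (2,6):dx=-7,dy=+8->D; (2,7):dx=-6,dy=-3->C; (2,8):dx=+4,dy=-6->D; (2,9):dx=+2,dy=-8->D
  (2,10):dx=-8,dy=+4->D; (3,4):dx=-8,dy=-9->C; (3,5):dx=-5,dy=-5->C; (3,6):dx=-10,dy=+1->D
  (3,7):dx=-9,dy=-10->C; (3,8):dx=+1,dy=-13->D; (3,9):dx=-1,dy=-15->C; (3,10):dx=-11,dy=-3->C
  (4,5):dx=+3,dy=+4->C; (4,6):dx=-2,dy=+10->D; (4,7):dx=-1,dy=-1->C; (4,8):dx=+9,dy=-4->D
  (4,9):dx=+7,dy=-6->D; (4,10):dx=-3,dy=+6->D; (5,6):dx=-5,dy=+6->D; (5,7):dx=-4,dy=-5->C
  (5,8):dx=+6,dy=-8->D; (5,9):dx=+4,dy=-10->D; (5,10):dx=-6,dy=+2->D; (6,7):dx=+1,dy=-11->D
  (6,8):dx=+11,dy=-14->D; (6,9):dx=+9,dy=-16->D; (6,10):dx=-1,dy=-4->C; (7,8):dx=+10,dy=-3->D
  (7,9):dx=+8,dy=-5->D; (7,10):dx=-2,dy=+7->D; (8,9):dx=-2,dy=-2->C; (8,10):dx=-12,dy=+10->D
  (9,10):dx=-10,dy=+12->D
Step 2: C = 22, D = 23, total pairs = 45.
Step 3: tau = (C - D)/(n(n-1)/2) = (22 - 23)/45 = -0.022222.
Step 4: Exact two-sided p-value (enumerate n! = 3628800 permutations of y under H0): p = 1.000000.
Step 5: alpha = 0.05. fail to reject H0.

tau_b = -0.0222 (C=22, D=23), p = 1.000000, fail to reject H0.


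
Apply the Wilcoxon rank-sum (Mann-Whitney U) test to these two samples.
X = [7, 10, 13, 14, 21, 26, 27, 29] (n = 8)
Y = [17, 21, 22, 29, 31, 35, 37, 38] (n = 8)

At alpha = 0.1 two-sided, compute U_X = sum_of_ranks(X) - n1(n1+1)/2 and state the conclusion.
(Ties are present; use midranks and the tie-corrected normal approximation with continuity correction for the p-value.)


Step 1: Combine and sort all 16 observations; assign midranks.
sorted (value, group): (7,X), (10,X), (13,X), (14,X), (17,Y), (21,X), (21,Y), (22,Y), (26,X), (27,X), (29,X), (29,Y), (31,Y), (35,Y), (37,Y), (38,Y)
ranks: 7->1, 10->2, 13->3, 14->4, 17->5, 21->6.5, 21->6.5, 22->8, 26->9, 27->10, 29->11.5, 29->11.5, 31->13, 35->14, 37->15, 38->16
Step 2: Rank sum for X: R1 = 1 + 2 + 3 + 4 + 6.5 + 9 + 10 + 11.5 = 47.
Step 3: U_X = R1 - n1(n1+1)/2 = 47 - 8*9/2 = 47 - 36 = 11.
       U_Y = n1*n2 - U_X = 64 - 11 = 53.
Step 4: Ties are present, so use the tie-corrected normal approximation (with continuity correction) for the p-value.
Step 5: p-value = 0.031076; compare to alpha = 0.1. reject H0.

U_X = 11, p = 0.031076, reject H0 at alpha = 0.1.


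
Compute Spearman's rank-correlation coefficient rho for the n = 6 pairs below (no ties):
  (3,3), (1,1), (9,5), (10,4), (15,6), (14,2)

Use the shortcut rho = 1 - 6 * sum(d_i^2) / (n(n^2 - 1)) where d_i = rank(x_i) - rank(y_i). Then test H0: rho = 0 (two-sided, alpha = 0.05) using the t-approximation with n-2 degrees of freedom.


Step 1: Rank x and y separately (midranks; no ties here).
rank(x): 3->2, 1->1, 9->3, 10->4, 15->6, 14->5
rank(y): 3->3, 1->1, 5->5, 4->4, 6->6, 2->2
Step 2: d_i = R_x(i) - R_y(i); compute d_i^2.
  (2-3)^2=1, (1-1)^2=0, (3-5)^2=4, (4-4)^2=0, (6-6)^2=0, (5-2)^2=9
sum(d^2) = 14.
Step 3: rho = 1 - 6*14 / (6*(6^2 - 1)) = 1 - 84/210 = 0.600000.
Step 4: Under H0, t = rho * sqrt((n-2)/(1-rho^2)) = 1.5000 ~ t(4).
Step 5: Two-sided p-value from the t-distribution with 4 df = 0.208000.
Step 6: alpha = 0.05. fail to reject H0.

rho = 0.6000, p = 0.208000, fail to reject H0 at alpha = 0.05.


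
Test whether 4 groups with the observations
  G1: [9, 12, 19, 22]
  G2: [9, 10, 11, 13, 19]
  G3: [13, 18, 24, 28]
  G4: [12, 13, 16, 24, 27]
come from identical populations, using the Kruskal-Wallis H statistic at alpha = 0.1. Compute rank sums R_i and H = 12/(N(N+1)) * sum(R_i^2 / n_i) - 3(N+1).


Step 1: Combine all N = 18 observations and assign midranks.
sorted (value, group, rank): (9,G1,1.5), (9,G2,1.5), (10,G2,3), (11,G2,4), (12,G1,5.5), (12,G4,5.5), (13,G2,8), (13,G3,8), (13,G4,8), (16,G4,10), (18,G3,11), (19,G1,12.5), (19,G2,12.5), (22,G1,14), (24,G3,15.5), (24,G4,15.5), (27,G4,17), (28,G3,18)
Step 2: Sum ranks within each group.
R_1 = 33.5 (n_1 = 4)
R_2 = 29 (n_2 = 5)
R_3 = 52.5 (n_3 = 4)
R_4 = 56 (n_4 = 5)
Step 3: H = 12/(N(N+1)) * sum(R_i^2/n_i) - 3(N+1)
     = 12/(18*19) * (33.5^2/4 + 29^2/5 + 52.5^2/4 + 56^2/5) - 3*19
     = 0.035088 * 1765.03 - 57
     = 4.930702.
Step 4: Ties present; correction factor C = 1 - 48/(18^3 - 18) = 0.991744. Corrected H = 4.930702 / 0.991744 = 4.971748.
Step 5: Under H0, H ~ chi^2(3); p-value = 0.173878.
Step 6: alpha = 0.1. fail to reject H0.

H = 4.9717, df = 3, p = 0.173878, fail to reject H0.


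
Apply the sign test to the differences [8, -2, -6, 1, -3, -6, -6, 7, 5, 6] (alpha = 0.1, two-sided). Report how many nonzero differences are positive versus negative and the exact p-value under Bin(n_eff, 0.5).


Step 1: Discard zero differences. Original n = 10; n_eff = number of nonzero differences = 10.
Nonzero differences (with sign): +8, -2, -6, +1, -3, -6, -6, +7, +5, +6
Step 2: Count signs: positive = 5, negative = 5.
Step 3: Under H0: P(positive) = 0.5, so the number of positives S ~ Bin(10, 0.5).
Step 4: Two-sided exact p-value = sum of Bin(10,0.5) probabilities at or below the observed probability = 1.000000.
Step 5: alpha = 0.1. fail to reject H0.

n_eff = 10, pos = 5, neg = 5, p = 1.000000, fail to reject H0.


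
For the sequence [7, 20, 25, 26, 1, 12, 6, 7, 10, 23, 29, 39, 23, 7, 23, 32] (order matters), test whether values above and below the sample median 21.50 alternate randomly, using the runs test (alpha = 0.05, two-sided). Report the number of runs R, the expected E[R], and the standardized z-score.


Step 1: Compute median = 21.50; label A = above, B = below.
Labels in order: BBAABBBBBAAAABAA  (n_A = 8, n_B = 8)
Step 2: Count runs R = 6.
Step 3: Under H0 (random ordering), E[R] = 2*n_A*n_B/(n_A+n_B) + 1 = 2*8*8/16 + 1 = 9.0000.
        Var[R] = 2*n_A*n_B*(2*n_A*n_B - n_A - n_B) / ((n_A+n_B)^2 * (n_A+n_B-1)) = 14336/3840 = 3.7333.
        SD[R] = 1.9322.
Step 4: Continuity-corrected z = (R + 0.5 - E[R]) / SD[R] = (6 + 0.5 - 9.0000) / 1.9322 = -1.2939.
Step 5: Two-sided p-value via normal approximation = 2*(1 - Phi(|z|)) = 0.195709.
Step 6: alpha = 0.05. fail to reject H0.

R = 6, z = -1.2939, p = 0.195709, fail to reject H0.


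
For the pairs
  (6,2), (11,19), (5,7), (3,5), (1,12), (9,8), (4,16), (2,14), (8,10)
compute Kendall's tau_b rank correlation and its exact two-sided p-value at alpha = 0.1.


Step 1: Enumerate the 36 unordered pairs (i,j) with i<j and classify each by sign(x_j-x_i) * sign(y_j-y_i).
  (1,2):dx=+5,dy=+17->C; (1,3):dx=-1,dy=+5->D; (1,4):dx=-3,dy=+3->D; (1,5):dx=-5,dy=+10->D
  (1,6):dx=+3,dy=+6->C; (1,7):dx=-2,dy=+14->D; (1,8):dx=-4,dy=+12->D; (1,9):dx=+2,dy=+8->C
  (2,3):dx=-6,dy=-12->C; (2,4):dx=-8,dy=-14->C; (2,5):dx=-10,dy=-7->C; (2,6):dx=-2,dy=-11->C
  (2,7):dx=-7,dy=-3->C; (2,8):dx=-9,dy=-5->C; (2,9):dx=-3,dy=-9->C; (3,4):dx=-2,dy=-2->C
  (3,5):dx=-4,dy=+5->D; (3,6):dx=+4,dy=+1->C; (3,7):dx=-1,dy=+9->D; (3,8):dx=-3,dy=+7->D
  (3,9):dx=+3,dy=+3->C; (4,5):dx=-2,dy=+7->D; (4,6):dx=+6,dy=+3->C; (4,7):dx=+1,dy=+11->C
  (4,8):dx=-1,dy=+9->D; (4,9):dx=+5,dy=+5->C; (5,6):dx=+8,dy=-4->D; (5,7):dx=+3,dy=+4->C
  (5,8):dx=+1,dy=+2->C; (5,9):dx=+7,dy=-2->D; (6,7):dx=-5,dy=+8->D; (6,8):dx=-7,dy=+6->D
  (6,9):dx=-1,dy=+2->D; (7,8):dx=-2,dy=-2->C; (7,9):dx=+4,dy=-6->D; (8,9):dx=+6,dy=-4->D
Step 2: C = 19, D = 17, total pairs = 36.
Step 3: tau = (C - D)/(n(n-1)/2) = (19 - 17)/36 = 0.055556.
Step 4: Exact two-sided p-value (enumerate n! = 362880 permutations of y under H0): p = 0.919455.
Step 5: alpha = 0.1. fail to reject H0.

tau_b = 0.0556 (C=19, D=17), p = 0.919455, fail to reject H0.


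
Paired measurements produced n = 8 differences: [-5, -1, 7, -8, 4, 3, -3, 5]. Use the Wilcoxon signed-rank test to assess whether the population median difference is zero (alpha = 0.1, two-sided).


Step 1: Drop any zero differences (none here) and take |d_i|.
|d| = [5, 1, 7, 8, 4, 3, 3, 5]
Step 2: Midrank |d_i| (ties get averaged ranks).
ranks: |5|->5.5, |1|->1, |7|->7, |8|->8, |4|->4, |3|->2.5, |3|->2.5, |5|->5.5
Step 3: Attach original signs; sum ranks with positive sign and with negative sign.
W+ = 7 + 4 + 2.5 + 5.5 = 19
W- = 5.5 + 1 + 8 + 2.5 = 17
(Check: W+ + W- = 36 should equal n(n+1)/2 = 36.)
Step 4: Test statistic W = min(W+, W-) = 17.
Step 5: Ties in |d|, so use the tie-corrected normal approximation.
        E[W] = n(n+1)/4 = 8*9/4 = 18.
        Tie groups: |d|=3 (t=2), |d|=5 (t=2); sum(t^3 - t) = 12.
        Var[W] = n(n+1)(2n+1)/24 - sum(t^3-t)/48 = 1224/24 - 12/48 = 50.75.
        z = (W - E[W]) / sqrt(Var[W]) = (17 - 18) / 7.1239 = -0.1404.
        Two-sided p = 2*Phi(z) = 0.888366.
Step 6: alpha = 0.1. fail to reject H0.

W+ = 19, W- = 17, W = min = 17, p = 0.888366, fail to reject H0.


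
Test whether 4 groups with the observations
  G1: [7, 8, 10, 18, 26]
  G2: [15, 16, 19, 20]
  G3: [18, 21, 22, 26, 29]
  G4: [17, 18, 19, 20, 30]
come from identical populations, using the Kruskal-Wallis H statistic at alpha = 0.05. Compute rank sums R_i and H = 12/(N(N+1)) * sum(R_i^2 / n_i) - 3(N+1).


Step 1: Combine all N = 19 observations and assign midranks.
sorted (value, group, rank): (7,G1,1), (8,G1,2), (10,G1,3), (15,G2,4), (16,G2,5), (17,G4,6), (18,G1,8), (18,G3,8), (18,G4,8), (19,G2,10.5), (19,G4,10.5), (20,G2,12.5), (20,G4,12.5), (21,G3,14), (22,G3,15), (26,G1,16.5), (26,G3,16.5), (29,G3,18), (30,G4,19)
Step 2: Sum ranks within each group.
R_1 = 30.5 (n_1 = 5)
R_2 = 32 (n_2 = 4)
R_3 = 71.5 (n_3 = 5)
R_4 = 56 (n_4 = 5)
Step 3: H = 12/(N(N+1)) * sum(R_i^2/n_i) - 3(N+1)
     = 12/(19*20) * (30.5^2/5 + 32^2/4 + 71.5^2/5 + 56^2/5) - 3*20
     = 0.031579 * 2091.7 - 60
     = 6.053684.
Step 4: Ties present; correction factor C = 1 - 42/(19^3 - 19) = 0.993860. Corrected H = 6.053684 / 0.993860 = 6.091086.
Step 5: Under H0, H ~ chi^2(3); p-value = 0.107262.
Step 6: alpha = 0.05. fail to reject H0.

H = 6.0911, df = 3, p = 0.107262, fail to reject H0.


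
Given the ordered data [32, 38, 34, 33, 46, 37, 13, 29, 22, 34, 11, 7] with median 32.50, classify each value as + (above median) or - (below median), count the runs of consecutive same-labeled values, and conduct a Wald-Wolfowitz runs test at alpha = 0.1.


Step 1: Compute median = 32.50; label A = above, B = below.
Labels in order: BAAAAABBBABB  (n_A = 6, n_B = 6)
Step 2: Count runs R = 5.
Step 3: Under H0 (random ordering), E[R] = 2*n_A*n_B/(n_A+n_B) + 1 = 2*6*6/12 + 1 = 7.0000.
        Var[R] = 2*n_A*n_B*(2*n_A*n_B - n_A - n_B) / ((n_A+n_B)^2 * (n_A+n_B-1)) = 4320/1584 = 2.7273.
        SD[R] = 1.6514.
Step 4: Continuity-corrected z = (R + 0.5 - E[R]) / SD[R] = (5 + 0.5 - 7.0000) / 1.6514 = -0.9083.
Step 5: Two-sided p-value via normal approximation = 2*(1 - Phi(|z|)) = 0.363722.
Step 6: alpha = 0.1. fail to reject H0.

R = 5, z = -0.9083, p = 0.363722, fail to reject H0.


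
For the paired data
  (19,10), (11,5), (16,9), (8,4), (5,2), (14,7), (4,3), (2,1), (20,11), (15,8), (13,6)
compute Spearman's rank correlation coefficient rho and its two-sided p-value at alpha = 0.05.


Step 1: Rank x and y separately (midranks; no ties here).
rank(x): 19->10, 11->5, 16->9, 8->4, 5->3, 14->7, 4->2, 2->1, 20->11, 15->8, 13->6
rank(y): 10->10, 5->5, 9->9, 4->4, 2->2, 7->7, 3->3, 1->1, 11->11, 8->8, 6->6
Step 2: d_i = R_x(i) - R_y(i); compute d_i^2.
  (10-10)^2=0, (5-5)^2=0, (9-9)^2=0, (4-4)^2=0, (3-2)^2=1, (7-7)^2=0, (2-3)^2=1, (1-1)^2=0, (11-11)^2=0, (8-8)^2=0, (6-6)^2=0
sum(d^2) = 2.
Step 3: rho = 1 - 6*2 / (11*(11^2 - 1)) = 1 - 12/1320 = 0.990909.
Step 4: Under H0, t = rho * sqrt((n-2)/(1-rho^2)) = 22.0966 ~ t(9).
Step 5: Two-sided p-value from the t-distribution with 9 df = 0.000000.
Step 6: alpha = 0.05. reject H0.

rho = 0.9909, p = 0.000000, reject H0 at alpha = 0.05.


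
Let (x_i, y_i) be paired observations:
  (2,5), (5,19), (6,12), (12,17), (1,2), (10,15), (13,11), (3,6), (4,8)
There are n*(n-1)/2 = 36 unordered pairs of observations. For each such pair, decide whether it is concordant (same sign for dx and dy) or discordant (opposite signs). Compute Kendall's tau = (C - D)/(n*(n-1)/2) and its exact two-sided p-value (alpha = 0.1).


Step 1: Enumerate the 36 unordered pairs (i,j) with i<j and classify each by sign(x_j-x_i) * sign(y_j-y_i).
  (1,2):dx=+3,dy=+14->C; (1,3):dx=+4,dy=+7->C; (1,4):dx=+10,dy=+12->C; (1,5):dx=-1,dy=-3->C
  (1,6):dx=+8,dy=+10->C; (1,7):dx=+11,dy=+6->C; (1,8):dx=+1,dy=+1->C; (1,9):dx=+2,dy=+3->C
  (2,3):dx=+1,dy=-7->D; (2,4):dx=+7,dy=-2->D; (2,5):dx=-4,dy=-17->C; (2,6):dx=+5,dy=-4->D
  (2,7):dx=+8,dy=-8->D; (2,8):dx=-2,dy=-13->C; (2,9):dx=-1,dy=-11->C; (3,4):dx=+6,dy=+5->C
  (3,5):dx=-5,dy=-10->C; (3,6):dx=+4,dy=+3->C; (3,7):dx=+7,dy=-1->D; (3,8):dx=-3,dy=-6->C
  (3,9):dx=-2,dy=-4->C; (4,5):dx=-11,dy=-15->C; (4,6):dx=-2,dy=-2->C; (4,7):dx=+1,dy=-6->D
  (4,8):dx=-9,dy=-11->C; (4,9):dx=-8,dy=-9->C; (5,6):dx=+9,dy=+13->C; (5,7):dx=+12,dy=+9->C
  (5,8):dx=+2,dy=+4->C; (5,9):dx=+3,dy=+6->C; (6,7):dx=+3,dy=-4->D; (6,8):dx=-7,dy=-9->C
  (6,9):dx=-6,dy=-7->C; (7,8):dx=-10,dy=-5->C; (7,9):dx=-9,dy=-3->C; (8,9):dx=+1,dy=+2->C
Step 2: C = 29, D = 7, total pairs = 36.
Step 3: tau = (C - D)/(n(n-1)/2) = (29 - 7)/36 = 0.611111.
Step 4: Exact two-sided p-value (enumerate n! = 362880 permutations of y under H0): p = 0.024741.
Step 5: alpha = 0.1. reject H0.

tau_b = 0.6111 (C=29, D=7), p = 0.024741, reject H0.


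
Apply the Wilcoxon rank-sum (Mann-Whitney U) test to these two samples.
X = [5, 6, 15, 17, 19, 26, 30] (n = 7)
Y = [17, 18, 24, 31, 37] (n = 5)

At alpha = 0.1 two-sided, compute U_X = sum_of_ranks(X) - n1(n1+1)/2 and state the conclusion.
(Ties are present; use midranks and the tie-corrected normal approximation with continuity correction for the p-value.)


Step 1: Combine and sort all 12 observations; assign midranks.
sorted (value, group): (5,X), (6,X), (15,X), (17,X), (17,Y), (18,Y), (19,X), (24,Y), (26,X), (30,X), (31,Y), (37,Y)
ranks: 5->1, 6->2, 15->3, 17->4.5, 17->4.5, 18->6, 19->7, 24->8, 26->9, 30->10, 31->11, 37->12
Step 2: Rank sum for X: R1 = 1 + 2 + 3 + 4.5 + 7 + 9 + 10 = 36.5.
Step 3: U_X = R1 - n1(n1+1)/2 = 36.5 - 7*8/2 = 36.5 - 28 = 8.5.
       U_Y = n1*n2 - U_X = 35 - 8.5 = 26.5.
Step 4: Ties are present, so use the tie-corrected normal approximation (with continuity correction) for the p-value.
Step 5: p-value = 0.166721; compare to alpha = 0.1. fail to reject H0.

U_X = 8.5, p = 0.166721, fail to reject H0 at alpha = 0.1.


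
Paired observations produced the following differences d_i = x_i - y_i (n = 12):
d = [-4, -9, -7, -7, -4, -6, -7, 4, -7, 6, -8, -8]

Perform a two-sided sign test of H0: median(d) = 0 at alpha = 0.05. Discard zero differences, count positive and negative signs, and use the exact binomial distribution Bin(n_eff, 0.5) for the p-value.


Step 1: Discard zero differences. Original n = 12; n_eff = number of nonzero differences = 12.
Nonzero differences (with sign): -4, -9, -7, -7, -4, -6, -7, +4, -7, +6, -8, -8
Step 2: Count signs: positive = 2, negative = 10.
Step 3: Under H0: P(positive) = 0.5, so the number of positives S ~ Bin(12, 0.5).
Step 4: Two-sided exact p-value = sum of Bin(12,0.5) probabilities at or below the observed probability = 0.038574.
Step 5: alpha = 0.05. reject H0.

n_eff = 12, pos = 2, neg = 10, p = 0.038574, reject H0.


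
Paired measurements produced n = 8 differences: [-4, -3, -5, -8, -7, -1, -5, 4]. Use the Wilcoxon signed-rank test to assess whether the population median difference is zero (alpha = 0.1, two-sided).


Step 1: Drop any zero differences (none here) and take |d_i|.
|d| = [4, 3, 5, 8, 7, 1, 5, 4]
Step 2: Midrank |d_i| (ties get averaged ranks).
ranks: |4|->3.5, |3|->2, |5|->5.5, |8|->8, |7|->7, |1|->1, |5|->5.5, |4|->3.5
Step 3: Attach original signs; sum ranks with positive sign and with negative sign.
W+ = 3.5 = 3.5
W- = 3.5 + 2 + 5.5 + 8 + 7 + 1 + 5.5 = 32.5
(Check: W+ + W- = 36 should equal n(n+1)/2 = 36.)
Step 4: Test statistic W = min(W+, W-) = 3.5.
Step 5: Ties in |d|, so use the tie-corrected normal approximation.
        E[W] = n(n+1)/4 = 8*9/4 = 18.
        Tie groups: |d|=4 (t=2), |d|=5 (t=2); sum(t^3 - t) = 12.
        Var[W] = n(n+1)(2n+1)/24 - sum(t^3-t)/48 = 1224/24 - 12/48 = 50.75.
        z = (W - E[W]) / sqrt(Var[W]) = (3.5 - 18) / 7.1239 = -2.0354.
        Two-sided p = 2*Phi(z) = 0.041811.
Step 6: alpha = 0.1. reject H0.

W+ = 3.5, W- = 32.5, W = min = 3.5, p = 0.041811, reject H0.


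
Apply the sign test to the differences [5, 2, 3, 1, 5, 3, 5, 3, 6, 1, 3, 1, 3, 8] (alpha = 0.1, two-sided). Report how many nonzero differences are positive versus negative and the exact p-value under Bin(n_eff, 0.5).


Step 1: Discard zero differences. Original n = 14; n_eff = number of nonzero differences = 14.
Nonzero differences (with sign): +5, +2, +3, +1, +5, +3, +5, +3, +6, +1, +3, +1, +3, +8
Step 2: Count signs: positive = 14, negative = 0.
Step 3: Under H0: P(positive) = 0.5, so the number of positives S ~ Bin(14, 0.5).
Step 4: Two-sided exact p-value = sum of Bin(14,0.5) probabilities at or below the observed probability = 0.000122.
Step 5: alpha = 0.1. reject H0.

n_eff = 14, pos = 14, neg = 0, p = 0.000122, reject H0.


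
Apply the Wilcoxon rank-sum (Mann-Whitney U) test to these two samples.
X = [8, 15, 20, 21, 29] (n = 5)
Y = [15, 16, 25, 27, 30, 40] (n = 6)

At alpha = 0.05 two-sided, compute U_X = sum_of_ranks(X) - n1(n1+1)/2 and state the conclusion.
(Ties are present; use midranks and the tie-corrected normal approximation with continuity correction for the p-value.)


Step 1: Combine and sort all 11 observations; assign midranks.
sorted (value, group): (8,X), (15,X), (15,Y), (16,Y), (20,X), (21,X), (25,Y), (27,Y), (29,X), (30,Y), (40,Y)
ranks: 8->1, 15->2.5, 15->2.5, 16->4, 20->5, 21->6, 25->7, 27->8, 29->9, 30->10, 40->11
Step 2: Rank sum for X: R1 = 1 + 2.5 + 5 + 6 + 9 = 23.5.
Step 3: U_X = R1 - n1(n1+1)/2 = 23.5 - 5*6/2 = 23.5 - 15 = 8.5.
       U_Y = n1*n2 - U_X = 30 - 8.5 = 21.5.
Step 4: Ties are present, so use the tie-corrected normal approximation (with continuity correction) for the p-value.
Step 5: p-value = 0.272229; compare to alpha = 0.05. fail to reject H0.

U_X = 8.5, p = 0.272229, fail to reject H0 at alpha = 0.05.


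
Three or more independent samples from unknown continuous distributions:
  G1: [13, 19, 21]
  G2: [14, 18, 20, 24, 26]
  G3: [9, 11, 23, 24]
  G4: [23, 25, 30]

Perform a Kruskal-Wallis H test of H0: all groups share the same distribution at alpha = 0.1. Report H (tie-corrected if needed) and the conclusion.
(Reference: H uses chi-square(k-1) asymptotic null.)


Step 1: Combine all N = 15 observations and assign midranks.
sorted (value, group, rank): (9,G3,1), (11,G3,2), (13,G1,3), (14,G2,4), (18,G2,5), (19,G1,6), (20,G2,7), (21,G1,8), (23,G3,9.5), (23,G4,9.5), (24,G2,11.5), (24,G3,11.5), (25,G4,13), (26,G2,14), (30,G4,15)
Step 2: Sum ranks within each group.
R_1 = 17 (n_1 = 3)
R_2 = 41.5 (n_2 = 5)
R_3 = 24 (n_3 = 4)
R_4 = 37.5 (n_4 = 3)
Step 3: H = 12/(N(N+1)) * sum(R_i^2/n_i) - 3(N+1)
     = 12/(15*16) * (17^2/3 + 41.5^2/5 + 24^2/4 + 37.5^2/3) - 3*16
     = 0.050000 * 1053.53 - 48
     = 4.676667.
Step 4: Ties present; correction factor C = 1 - 12/(15^3 - 15) = 0.996429. Corrected H = 4.676667 / 0.996429 = 4.693429.
Step 5: Under H0, H ~ chi^2(3); p-value = 0.195672.
Step 6: alpha = 0.1. fail to reject H0.

H = 4.6934, df = 3, p = 0.195672, fail to reject H0.


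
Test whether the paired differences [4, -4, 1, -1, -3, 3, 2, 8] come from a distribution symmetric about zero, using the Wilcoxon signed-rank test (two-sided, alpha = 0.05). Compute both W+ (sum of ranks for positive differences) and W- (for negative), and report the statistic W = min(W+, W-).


Step 1: Drop any zero differences (none here) and take |d_i|.
|d| = [4, 4, 1, 1, 3, 3, 2, 8]
Step 2: Midrank |d_i| (ties get averaged ranks).
ranks: |4|->6.5, |4|->6.5, |1|->1.5, |1|->1.5, |3|->4.5, |3|->4.5, |2|->3, |8|->8
Step 3: Attach original signs; sum ranks with positive sign and with negative sign.
W+ = 6.5 + 1.5 + 4.5 + 3 + 8 = 23.5
W- = 6.5 + 1.5 + 4.5 = 12.5
(Check: W+ + W- = 36 should equal n(n+1)/2 = 36.)
Step 4: Test statistic W = min(W+, W-) = 12.5.
Step 5: Ties in |d|, so use the tie-corrected normal approximation.
        E[W] = n(n+1)/4 = 8*9/4 = 18.
        Tie groups: |d|=1 (t=2), |d|=3 (t=2), |d|=4 (t=2); sum(t^3 - t) = 18.
        Var[W] = n(n+1)(2n+1)/24 - sum(t^3-t)/48 = 1224/24 - 18/48 = 50.625.
        z = (W - E[W]) / sqrt(Var[W]) = (12.5 - 18) / 7.1151 = -0.7730.
        Two-sided p = 2*Phi(z) = 0.439522.
Step 6: alpha = 0.05. fail to reject H0.

W+ = 23.5, W- = 12.5, W = min = 12.5, p = 0.439522, fail to reject H0.


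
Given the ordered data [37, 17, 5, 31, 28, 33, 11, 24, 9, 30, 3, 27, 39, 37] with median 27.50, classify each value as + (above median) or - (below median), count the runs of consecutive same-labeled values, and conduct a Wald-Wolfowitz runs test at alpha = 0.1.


Step 1: Compute median = 27.50; label A = above, B = below.
Labels in order: ABBAAABBBABBAA  (n_A = 7, n_B = 7)
Step 2: Count runs R = 7.
Step 3: Under H0 (random ordering), E[R] = 2*n_A*n_B/(n_A+n_B) + 1 = 2*7*7/14 + 1 = 8.0000.
        Var[R] = 2*n_A*n_B*(2*n_A*n_B - n_A - n_B) / ((n_A+n_B)^2 * (n_A+n_B-1)) = 8232/2548 = 3.2308.
        SD[R] = 1.7974.
Step 4: Continuity-corrected z = (R + 0.5 - E[R]) / SD[R] = (7 + 0.5 - 8.0000) / 1.7974 = -0.2782.
Step 5: Two-sided p-value via normal approximation = 2*(1 - Phi(|z|)) = 0.780879.
Step 6: alpha = 0.1. fail to reject H0.

R = 7, z = -0.2782, p = 0.780879, fail to reject H0.


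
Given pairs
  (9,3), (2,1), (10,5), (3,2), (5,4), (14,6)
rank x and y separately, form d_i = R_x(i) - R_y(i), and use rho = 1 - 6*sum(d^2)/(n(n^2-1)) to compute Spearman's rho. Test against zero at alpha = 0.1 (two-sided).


Step 1: Rank x and y separately (midranks; no ties here).
rank(x): 9->4, 2->1, 10->5, 3->2, 5->3, 14->6
rank(y): 3->3, 1->1, 5->5, 2->2, 4->4, 6->6
Step 2: d_i = R_x(i) - R_y(i); compute d_i^2.
  (4-3)^2=1, (1-1)^2=0, (5-5)^2=0, (2-2)^2=0, (3-4)^2=1, (6-6)^2=0
sum(d^2) = 2.
Step 3: rho = 1 - 6*2 / (6*(6^2 - 1)) = 1 - 12/210 = 0.942857.
Step 4: Under H0, t = rho * sqrt((n-2)/(1-rho^2)) = 5.6595 ~ t(4).
Step 5: Two-sided p-value from the t-distribution with 4 df = 0.004805.
Step 6: alpha = 0.1. reject H0.

rho = 0.9429, p = 0.004805, reject H0 at alpha = 0.1.


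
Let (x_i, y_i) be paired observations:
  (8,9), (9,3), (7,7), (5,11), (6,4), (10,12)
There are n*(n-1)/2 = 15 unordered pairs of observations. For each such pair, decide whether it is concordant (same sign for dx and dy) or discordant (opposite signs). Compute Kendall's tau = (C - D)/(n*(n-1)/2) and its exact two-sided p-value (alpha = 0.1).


Step 1: Enumerate the 15 unordered pairs (i,j) with i<j and classify each by sign(x_j-x_i) * sign(y_j-y_i).
  (1,2):dx=+1,dy=-6->D; (1,3):dx=-1,dy=-2->C; (1,4):dx=-3,dy=+2->D; (1,5):dx=-2,dy=-5->C
  (1,6):dx=+2,dy=+3->C; (2,3):dx=-2,dy=+4->D; (2,4):dx=-4,dy=+8->D; (2,5):dx=-3,dy=+1->D
  (2,6):dx=+1,dy=+9->C; (3,4):dx=-2,dy=+4->D; (3,5):dx=-1,dy=-3->C; (3,6):dx=+3,dy=+5->C
  (4,5):dx=+1,dy=-7->D; (4,6):dx=+5,dy=+1->C; (5,6):dx=+4,dy=+8->C
Step 2: C = 8, D = 7, total pairs = 15.
Step 3: tau = (C - D)/(n(n-1)/2) = (8 - 7)/15 = 0.066667.
Step 4: Exact two-sided p-value (enumerate n! = 720 permutations of y under H0): p = 1.000000.
Step 5: alpha = 0.1. fail to reject H0.

tau_b = 0.0667 (C=8, D=7), p = 1.000000, fail to reject H0.


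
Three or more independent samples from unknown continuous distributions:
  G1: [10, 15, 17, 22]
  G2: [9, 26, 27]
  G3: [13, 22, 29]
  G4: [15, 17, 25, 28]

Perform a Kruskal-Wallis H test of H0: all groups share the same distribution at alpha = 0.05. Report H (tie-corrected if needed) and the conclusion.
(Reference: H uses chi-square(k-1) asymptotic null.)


Step 1: Combine all N = 14 observations and assign midranks.
sorted (value, group, rank): (9,G2,1), (10,G1,2), (13,G3,3), (15,G1,4.5), (15,G4,4.5), (17,G1,6.5), (17,G4,6.5), (22,G1,8.5), (22,G3,8.5), (25,G4,10), (26,G2,11), (27,G2,12), (28,G4,13), (29,G3,14)
Step 2: Sum ranks within each group.
R_1 = 21.5 (n_1 = 4)
R_2 = 24 (n_2 = 3)
R_3 = 25.5 (n_3 = 3)
R_4 = 34 (n_4 = 4)
Step 3: H = 12/(N(N+1)) * sum(R_i^2/n_i) - 3(N+1)
     = 12/(14*15) * (21.5^2/4 + 24^2/3 + 25.5^2/3 + 34^2/4) - 3*15
     = 0.057143 * 813.312 - 45
     = 1.475000.
Step 4: Ties present; correction factor C = 1 - 18/(14^3 - 14) = 0.993407. Corrected H = 1.475000 / 0.993407 = 1.484790.
Step 5: Under H0, H ~ chi^2(3); p-value = 0.685785.
Step 6: alpha = 0.05. fail to reject H0.

H = 1.4848, df = 3, p = 0.685785, fail to reject H0.


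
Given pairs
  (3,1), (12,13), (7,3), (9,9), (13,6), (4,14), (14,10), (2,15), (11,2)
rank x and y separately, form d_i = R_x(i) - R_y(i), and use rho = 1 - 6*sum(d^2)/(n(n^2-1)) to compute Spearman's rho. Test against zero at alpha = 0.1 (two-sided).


Step 1: Rank x and y separately (midranks; no ties here).
rank(x): 3->2, 12->7, 7->4, 9->5, 13->8, 4->3, 14->9, 2->1, 11->6
rank(y): 1->1, 13->7, 3->3, 9->5, 6->4, 14->8, 10->6, 15->9, 2->2
Step 2: d_i = R_x(i) - R_y(i); compute d_i^2.
  (2-1)^2=1, (7-7)^2=0, (4-3)^2=1, (5-5)^2=0, (8-4)^2=16, (3-8)^2=25, (9-6)^2=9, (1-9)^2=64, (6-2)^2=16
sum(d^2) = 132.
Step 3: rho = 1 - 6*132 / (9*(9^2 - 1)) = 1 - 792/720 = -0.100000.
Step 4: Under H0, t = rho * sqrt((n-2)/(1-rho^2)) = -0.2659 ~ t(7).
Step 5: Two-sided p-value from the t-distribution with 7 df = 0.797972.
Step 6: alpha = 0.1. fail to reject H0.

rho = -0.1000, p = 0.797972, fail to reject H0 at alpha = 0.1.
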